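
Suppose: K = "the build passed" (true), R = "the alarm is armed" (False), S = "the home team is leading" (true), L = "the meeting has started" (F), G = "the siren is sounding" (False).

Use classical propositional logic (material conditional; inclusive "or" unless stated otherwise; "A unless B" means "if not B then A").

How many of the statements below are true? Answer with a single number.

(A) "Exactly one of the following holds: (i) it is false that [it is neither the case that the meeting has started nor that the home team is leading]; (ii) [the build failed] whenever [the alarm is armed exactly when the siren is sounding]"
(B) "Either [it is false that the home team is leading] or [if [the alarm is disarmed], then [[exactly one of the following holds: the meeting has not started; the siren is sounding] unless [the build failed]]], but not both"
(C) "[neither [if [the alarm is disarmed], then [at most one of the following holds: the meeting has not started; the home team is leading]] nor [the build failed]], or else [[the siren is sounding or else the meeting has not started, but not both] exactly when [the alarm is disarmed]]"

3

(A): Parsed as ¬(L ↓ S) ⊕ ((R ↔ G) → ¬K)

L ↓ S = F ↓ T = F
¬(L ↓ S) = ¬F = T
R ↔ G = F ↔ F = T
¬K = ¬T = F
(R ↔ G) → ¬K = T → F = F
¬(L ↓ S) ⊕ ((R ↔ G) → ¬K) = T ⊕ F = T
Thus (A) is true.

(B): Parsed as ¬S ⊕ (¬R → ((¬L ⊕ G) ∨ ¬K))

¬S = ¬T = F
¬R = ¬F = T
¬L = ¬F = T
¬L ⊕ G = T ⊕ F = T
¬K = ¬T = F
(¬L ⊕ G) ∨ ¬K = T ∨ F = T
¬R → ((¬L ⊕ G) ∨ ¬K) = T → T = T
¬S ⊕ (¬R → ((¬L ⊕ G) ∨ ¬K)) = F ⊕ T = T
Thus (B) is true.

(C): This is ((¬R → (¬L ↑ S)) ↓ ¬K) ∨ ((G ⊕ ¬L) ↔ ¬R).

¬R = ¬F = T
¬L = ¬F = T
¬L ↑ S = T ↑ T = F
¬R → (¬L ↑ S) = T → F = F
¬K = ¬T = F
(¬R → (¬L ↑ S)) ↓ ¬K = F ↓ F = T
¬L = ¬F = T
G ⊕ ¬L = F ⊕ T = T
¬R = ¬F = T
(G ⊕ ¬L) ↔ ¬R = T ↔ T = T
((¬R → (¬L ↑ S)) ↓ ¬K) ∨ ((G ⊕ ¬L) ↔ ¬R) = T ∨ T = T
So (C) is true.

3 of the 3 statements are true.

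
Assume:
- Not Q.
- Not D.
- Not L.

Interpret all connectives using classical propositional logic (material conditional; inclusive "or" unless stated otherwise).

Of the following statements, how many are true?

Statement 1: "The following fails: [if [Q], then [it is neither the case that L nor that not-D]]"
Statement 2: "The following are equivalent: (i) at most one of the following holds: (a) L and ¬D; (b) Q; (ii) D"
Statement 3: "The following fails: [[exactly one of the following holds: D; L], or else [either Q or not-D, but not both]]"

0

Statement 1: In symbols: ¬(Q → (L ↓ ¬D))

¬D = ¬F = T
L ↓ ¬D = F ↓ T = F
Q → (L ↓ ¬D) = F → F = T
¬(Q → (L ↓ ¬D)) = ¬T = F
Thus Statement 1 is false.

Statement 2: In symbols: ((L ∧ ¬D) ↑ Q) ↔ D

¬D = ¬F = T
L ∧ ¬D = F ∧ T = F
(L ∧ ¬D) ↑ Q = F ↑ F = T
((L ∧ ¬D) ↑ Q) ↔ D = T ↔ F = F
So Statement 2 is false.

Statement 3: Formalization: ¬((D ⊕ L) ∨ (Q ⊕ ¬D))

D ⊕ L = F ⊕ F = F
¬D = ¬F = T
Q ⊕ ¬D = F ⊕ T = T
(D ⊕ L) ∨ (Q ⊕ ¬D) = F ∨ T = T
¬((D ⊕ L) ∨ (Q ⊕ ¬D)) = ¬T = F
Hence Statement 3 is false.

Count: 0.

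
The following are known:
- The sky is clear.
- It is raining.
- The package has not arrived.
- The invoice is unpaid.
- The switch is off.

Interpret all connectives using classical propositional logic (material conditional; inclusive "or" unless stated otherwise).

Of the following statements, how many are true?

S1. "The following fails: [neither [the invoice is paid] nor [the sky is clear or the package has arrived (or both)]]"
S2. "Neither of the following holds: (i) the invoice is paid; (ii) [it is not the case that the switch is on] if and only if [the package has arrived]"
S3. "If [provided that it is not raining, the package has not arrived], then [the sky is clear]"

3

Let V = "the invoice is paid" (F), M = "the sky is overcast" (F), W = "the package has arrived" (F), P = "the switch is on" (F), S = "it is raining" (T).

S1: In symbols: ¬(V ↓ (¬M ∨ W))

¬M = ¬F = T
¬M ∨ W = T ∨ F = T
V ↓ (¬M ∨ W) = F ↓ T = F
¬(V ↓ (¬M ∨ W)) = ¬F = T
Thus S1 is true.

S2: Formalization: V ↓ (¬P ↔ W)

¬P = ¬F = T
¬P ↔ W = T ↔ F = F
V ↓ (¬P ↔ W) = F ↓ F = T
Hence S2 is true.

S3: Parsed as (¬S → ¬W) → ¬M

¬S = ¬T = F
¬W = ¬F = T
¬S → ¬W = F → T = T
¬M = ¬F = T
(¬S → ¬W) → ¬M = T → T = T
Thus S3 is true.

Count: 3.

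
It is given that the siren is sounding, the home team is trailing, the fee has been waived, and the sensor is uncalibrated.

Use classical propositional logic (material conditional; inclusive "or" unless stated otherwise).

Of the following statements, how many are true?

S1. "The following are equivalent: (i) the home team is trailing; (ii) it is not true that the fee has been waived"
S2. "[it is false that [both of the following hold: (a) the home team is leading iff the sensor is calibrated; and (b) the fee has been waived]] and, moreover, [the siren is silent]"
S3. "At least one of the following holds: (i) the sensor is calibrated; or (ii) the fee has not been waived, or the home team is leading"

0

Let L = "the home team is leading" (F), K = "the fee has been waived" (T), U = "the sensor is calibrated" (F), Q = "the siren is sounding" (T).

S1: Parsed as ~L <-> ~K

~L = ~F = T
~K = ~T = F
~L <-> ~K = T <-> F = F
Thus S1 is false.

S2: Parsed as ~((L <-> U) & K) & ~Q

L <-> U = F <-> F = T
(L <-> U) & K = T & T = T
~((L <-> U) & K) = ~T = F
~Q = ~T = F
~((L <-> U) & K) & ~Q = F & F = F
Thus S2 is false.

S3: This is U | (~K | L).

~K = ~T = F
~K | L = F | F = F
U | (~K | L) = F | F = F
Hence S3 is false.

0 of the 3 statements are true (none).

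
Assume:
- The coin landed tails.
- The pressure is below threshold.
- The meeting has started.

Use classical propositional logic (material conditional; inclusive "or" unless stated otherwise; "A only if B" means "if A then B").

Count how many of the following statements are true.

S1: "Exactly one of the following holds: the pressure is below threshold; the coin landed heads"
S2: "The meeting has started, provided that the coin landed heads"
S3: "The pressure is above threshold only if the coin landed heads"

3

Let G = "the pressure is above threshold" (F), P = "the coin landed heads" (F), L = "the meeting has started" (T).

S1: This is ~G xor P.

~G = ~F = T
~G xor P = T xor F = T
Hence S1 is true.

S2: This is P -> L.

P -> L = F -> T = T
Thus S2 is true.

S3: In symbols: G -> P

G -> P = F -> F = T
Hence S3 is true.

Count: 3.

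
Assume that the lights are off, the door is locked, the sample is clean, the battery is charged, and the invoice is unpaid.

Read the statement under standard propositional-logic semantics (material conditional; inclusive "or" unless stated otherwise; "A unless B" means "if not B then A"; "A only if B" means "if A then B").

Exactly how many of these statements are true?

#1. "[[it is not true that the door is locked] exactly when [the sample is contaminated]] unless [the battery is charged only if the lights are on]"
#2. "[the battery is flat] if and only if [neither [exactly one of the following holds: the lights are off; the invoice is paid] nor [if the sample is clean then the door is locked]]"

2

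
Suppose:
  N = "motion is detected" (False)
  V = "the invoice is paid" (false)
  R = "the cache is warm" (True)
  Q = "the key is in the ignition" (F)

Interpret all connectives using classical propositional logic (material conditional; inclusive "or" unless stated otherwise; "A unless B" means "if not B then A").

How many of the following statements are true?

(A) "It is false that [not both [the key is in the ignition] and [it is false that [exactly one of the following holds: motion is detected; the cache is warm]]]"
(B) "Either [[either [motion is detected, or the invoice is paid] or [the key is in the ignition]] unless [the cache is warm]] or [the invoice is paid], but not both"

(A): In symbols: ~(Q nand ~(N xor R))

N xor R = F xor T = T
~(N xor R) = ~T = F
Q nand ~(N xor R) = F nand F = T
~(Q nand ~(N xor R)) = ~T = F
Thus (A) is false.

(B): In symbols: (((N | V) | Q) | R) xor V

N | V = F | F = F
(N | V) | Q = F | F = F
((N | V) | Q) | R = F | T = T
(((N | V) | Q) | R) xor V = T xor F = T
Thus (B) is true.

Count: 1.

1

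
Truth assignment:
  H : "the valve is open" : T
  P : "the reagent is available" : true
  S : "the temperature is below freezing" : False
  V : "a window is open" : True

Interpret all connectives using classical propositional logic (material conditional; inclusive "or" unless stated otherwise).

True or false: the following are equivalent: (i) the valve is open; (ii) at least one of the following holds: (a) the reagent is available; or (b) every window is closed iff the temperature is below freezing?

The statement is true.

This is H ↔ (P ∨ (¬V ↔ S)).

¬V = ¬T = F
¬V ↔ S = F ↔ F = T
P ∨ (¬V ↔ S) = T ∨ T = T
H ↔ (P ∨ (¬V ↔ S)) = T ↔ T = T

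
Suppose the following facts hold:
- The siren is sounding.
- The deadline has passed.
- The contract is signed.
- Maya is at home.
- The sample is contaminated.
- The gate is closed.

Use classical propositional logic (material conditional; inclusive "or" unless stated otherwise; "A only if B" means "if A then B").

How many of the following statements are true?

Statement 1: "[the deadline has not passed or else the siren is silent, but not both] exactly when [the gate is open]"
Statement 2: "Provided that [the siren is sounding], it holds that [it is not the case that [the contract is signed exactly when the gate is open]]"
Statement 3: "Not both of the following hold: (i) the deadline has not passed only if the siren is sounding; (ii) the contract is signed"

Let Q = "the deadline has passed" (T), P = "the siren is sounding" (T), V = "the gate is open" (F), R = "the contract is signed" (T).

Statement 1: In symbols: (¬Q ⊕ ¬P) ↔ V

¬Q = ¬T = F
¬P = ¬T = F
¬Q ⊕ ¬P = F ⊕ F = F
(¬Q ⊕ ¬P) ↔ V = F ↔ F = T
So Statement 1 is true.

Statement 2: In symbols: P → ¬(R ↔ V)

R ↔ V = T ↔ F = F
¬(R ↔ V) = ¬F = T
P → ¬(R ↔ V) = T → T = T
Thus Statement 2 is true.

Statement 3: This is (¬Q → P) ↑ R.

¬Q = ¬T = F
¬Q → P = F → T = T
(¬Q → P) ↑ R = T ↑ T = F
Thus Statement 3 is false.

Count: 2.

2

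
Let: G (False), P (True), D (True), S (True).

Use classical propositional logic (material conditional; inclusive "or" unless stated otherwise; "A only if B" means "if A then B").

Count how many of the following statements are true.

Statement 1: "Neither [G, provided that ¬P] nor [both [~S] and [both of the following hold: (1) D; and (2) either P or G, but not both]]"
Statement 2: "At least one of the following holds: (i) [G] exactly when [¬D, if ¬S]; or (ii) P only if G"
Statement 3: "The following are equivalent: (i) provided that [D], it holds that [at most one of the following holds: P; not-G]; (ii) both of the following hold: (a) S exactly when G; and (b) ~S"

1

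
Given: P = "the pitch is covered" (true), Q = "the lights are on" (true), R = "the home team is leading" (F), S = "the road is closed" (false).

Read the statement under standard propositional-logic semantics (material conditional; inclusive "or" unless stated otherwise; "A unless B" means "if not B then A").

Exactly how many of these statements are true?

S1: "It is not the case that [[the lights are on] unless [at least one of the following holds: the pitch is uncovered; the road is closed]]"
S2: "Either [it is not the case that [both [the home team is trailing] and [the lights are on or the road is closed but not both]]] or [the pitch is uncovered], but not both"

S1: This is not (Q or (not P or S)).

not P = not True = False
not P or S = False or False = False
Q or (not P or S) = True or False = True
not (Q or (not P or S)) = not True = False
So S1 is false.

S2: Parsed as not (not R and (Q xor S)) xor not P

not R = not False = True
Q xor S = True xor False = True
not R and (Q xor S) = True and True = True
not (not R and (Q xor S)) = not True = False
not P = not True = False
not (not R and (Q xor S)) xor not P = False xor False = False
Hence S2 is false.

True statements: 0 (none).

0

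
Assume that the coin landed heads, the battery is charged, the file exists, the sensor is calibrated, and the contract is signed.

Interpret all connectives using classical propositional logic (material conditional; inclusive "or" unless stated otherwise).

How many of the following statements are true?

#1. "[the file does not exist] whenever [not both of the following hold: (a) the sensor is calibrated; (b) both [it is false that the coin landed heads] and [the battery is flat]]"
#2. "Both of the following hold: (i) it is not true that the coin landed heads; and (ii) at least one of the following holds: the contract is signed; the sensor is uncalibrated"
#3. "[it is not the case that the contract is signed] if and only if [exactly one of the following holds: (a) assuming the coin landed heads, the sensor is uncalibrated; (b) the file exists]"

Let Q = "the sensor is calibrated" (True), U = "the coin landed heads" (True), D = "the battery is charged" (True), G = "the file exists" (True), P = "the contract is signed" (True).

#1: This is (Q nand (not U and not D)) -> not G.

not U = not True = False
not D = not True = False
not U and not D = False and False = False
Q nand (not U and not D) = True nand False = True
not G = not True = False
(Q nand (not U and not D)) -> not G = True -> False = False
Hence #1 is false.

#2: This is not U and (P or not Q).

not U = not True = False
not Q = not True = False
P or not Q = True or False = True
not U and (P or not Q) = False and True = False
So #2 is false.

#3: In symbols: not P iff ((U -> not Q) xor G)

not P = not True = False
not Q = not True = False
U -> not Q = True -> False = False
(U -> not Q) xor G = False xor True = True
not P iff ((U -> not Q) xor G) = False iff True = False
Thus #3 is false.

0 of the 3 statements are true (none).

0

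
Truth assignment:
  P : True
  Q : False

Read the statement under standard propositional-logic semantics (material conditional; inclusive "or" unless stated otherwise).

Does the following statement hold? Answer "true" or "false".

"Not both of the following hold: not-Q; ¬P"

Parsed as ~Q nand ~P

~Q = ~F = T
~P = ~T = F
~Q nand ~P = T nand F = T

True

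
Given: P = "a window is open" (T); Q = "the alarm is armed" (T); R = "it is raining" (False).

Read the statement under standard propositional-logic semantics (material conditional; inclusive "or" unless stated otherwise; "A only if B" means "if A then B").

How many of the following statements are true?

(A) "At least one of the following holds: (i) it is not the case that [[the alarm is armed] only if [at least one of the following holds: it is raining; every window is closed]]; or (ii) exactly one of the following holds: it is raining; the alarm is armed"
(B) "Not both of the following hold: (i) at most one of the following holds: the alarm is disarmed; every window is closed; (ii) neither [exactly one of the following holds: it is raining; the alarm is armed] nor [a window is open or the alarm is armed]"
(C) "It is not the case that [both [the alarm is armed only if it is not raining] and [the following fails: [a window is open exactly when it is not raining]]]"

(A): In symbols: not (Q -> (R or not P)) or (R xor Q)

not P = not True = False
R or not P = False or False = False
Q -> (R or not P) = True -> False = False
not (Q -> (R or not P)) = not False = True
R xor Q = False xor True = True
not (Q -> (R or not P)) or (R xor Q) = True or True = True
Thus (A) is true.

(B): Parsed as (not Q nand not P) nand ((R xor Q) nor (P or Q))

not Q = not True = False
not P = not True = False
not Q nand not P = False nand False = True
R xor Q = False xor True = True
P or Q = True or True = True
(R xor Q) nor (P or Q) = True nor True = False
(not Q nand not P) nand ((R xor Q) nor (P or Q)) = True nand False = True
So (B) is true.

(C): This is not ((Q -> not R) and not (P iff not R)).

not R = not False = True
Q -> not R = True -> True = True
not R = not False = True
P iff not R = True iff True = True
not (P iff not R) = not True = False
(Q -> not R) and not (P iff not R) = True and False = False
not ((Q -> not R) and not (P iff not R)) = not False = True
Thus (C) is true.

True statements: 3 ((A), (B), (C)).

3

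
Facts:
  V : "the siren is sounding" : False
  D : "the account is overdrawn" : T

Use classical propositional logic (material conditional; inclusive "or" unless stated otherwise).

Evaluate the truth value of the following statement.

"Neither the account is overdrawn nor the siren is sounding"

Values: D=T, V=F.
Formalization: D ↓ V

D ↓ V = T ↓ F = F

false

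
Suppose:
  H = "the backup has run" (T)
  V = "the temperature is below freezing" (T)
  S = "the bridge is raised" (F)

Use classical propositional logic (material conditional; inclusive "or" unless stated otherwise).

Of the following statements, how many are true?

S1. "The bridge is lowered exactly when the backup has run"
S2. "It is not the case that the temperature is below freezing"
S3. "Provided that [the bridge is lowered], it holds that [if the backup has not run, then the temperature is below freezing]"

2

S1: Formalization: ~S <-> H

~S = ~F = T
~S <-> H = T <-> T = T
Hence S1 is true.

S2: Parsed as ~V

~V = ~T = F
Thus S2 is false.

S3: Parsed as ~S -> (~H -> V)

~S = ~F = T
~H = ~T = F
~H -> V = F -> T = T
~S -> (~H -> V) = T -> T = T
So S3 is true.

Count: 2.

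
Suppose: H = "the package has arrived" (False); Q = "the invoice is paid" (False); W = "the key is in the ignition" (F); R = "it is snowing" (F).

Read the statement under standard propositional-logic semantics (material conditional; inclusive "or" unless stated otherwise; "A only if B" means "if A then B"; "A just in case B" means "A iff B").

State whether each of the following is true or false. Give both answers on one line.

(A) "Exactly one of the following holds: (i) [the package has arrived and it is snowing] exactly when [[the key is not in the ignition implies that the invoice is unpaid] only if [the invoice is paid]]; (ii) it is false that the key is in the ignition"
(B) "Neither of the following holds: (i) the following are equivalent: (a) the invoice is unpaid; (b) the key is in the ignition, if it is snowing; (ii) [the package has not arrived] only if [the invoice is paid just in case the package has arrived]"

(A): Parsed as ((H & R) <-> ((~W -> ~Q) -> Q)) xor ~W

H & R = F & F = F
~W = ~F = T
~Q = ~F = T
~W -> ~Q = T -> T = T
(~W -> ~Q) -> Q = T -> F = F
(H & R) <-> ((~W -> ~Q) -> Q) = F <-> F = T
~W = ~F = T
((H & R) <-> ((~W -> ~Q) -> Q)) xor ~W = T xor T = F
Thus (A) is false.

(B): Formalization: (~Q <-> (R -> W)) nor (~H -> (Q <-> H))

~Q = ~F = T
R -> W = F -> F = T
~Q <-> (R -> W) = T <-> T = T
~H = ~F = T
Q <-> H = F <-> F = T
~H -> (Q <-> H) = T -> T = T
(~Q <-> (R -> W)) nor (~H -> (Q <-> H)) = T nor T = F
Thus (B) is false.

(A) false; (B) false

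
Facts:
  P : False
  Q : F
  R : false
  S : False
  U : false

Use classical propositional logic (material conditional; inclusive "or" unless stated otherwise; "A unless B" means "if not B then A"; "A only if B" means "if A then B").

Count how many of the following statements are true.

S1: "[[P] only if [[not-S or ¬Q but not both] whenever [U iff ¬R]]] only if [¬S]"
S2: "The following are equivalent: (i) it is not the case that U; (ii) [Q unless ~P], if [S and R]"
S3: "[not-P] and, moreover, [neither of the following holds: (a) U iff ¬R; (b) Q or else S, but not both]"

S1: This is (P → ((U ↔ ¬R) → (¬S ⊕ ¬Q))) → ¬S.

¬R = ¬F = T
U ↔ ¬R = F ↔ T = F
¬S = ¬F = T
¬Q = ¬F = T
¬S ⊕ ¬Q = T ⊕ T = F
(U ↔ ¬R) → (¬S ⊕ ¬Q) = F → F = T
P → ((U ↔ ¬R) → (¬S ⊕ ¬Q)) = F → T = T
¬S = ¬F = T
(P → ((U ↔ ¬R) → (¬S ⊕ ¬Q))) → ¬S = T → T = T
Hence S1 is true.

S2: Parsed as ¬U ↔ ((S ∧ R) → (Q ∨ ¬P))

¬U = ¬F = T
S ∧ R = F ∧ F = F
¬P = ¬F = T
Q ∨ ¬P = F ∨ T = T
(S ∧ R) → (Q ∨ ¬P) = F → T = T
¬U ↔ ((S ∧ R) → (Q ∨ ¬P)) = T ↔ T = T
So S2 is true.

S3: Parsed as ¬P ∧ ((U ↔ ¬R) ↓ (Q ⊕ S))

¬P = ¬F = T
¬R = ¬F = T
U ↔ ¬R = F ↔ T = F
Q ⊕ S = F ⊕ F = F
(U ↔ ¬R) ↓ (Q ⊕ S) = F ↓ F = T
¬P ∧ ((U ↔ ¬R) ↓ (Q ⊕ S)) = T ∧ T = T
Thus S3 is true.

Count: 3.

3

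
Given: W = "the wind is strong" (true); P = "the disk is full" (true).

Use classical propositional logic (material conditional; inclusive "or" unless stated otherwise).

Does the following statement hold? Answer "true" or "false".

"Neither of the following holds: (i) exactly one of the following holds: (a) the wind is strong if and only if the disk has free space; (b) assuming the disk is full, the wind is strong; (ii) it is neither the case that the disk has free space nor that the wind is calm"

false

Values: W=T, P=T.
Parsed as ((W <-> ~P) xor (P -> W)) nor (~P nor ~W)

~P = ~T = F
W <-> ~P = T <-> F = F
P -> W = T -> T = T
(W <-> ~P) xor (P -> W) = F xor T = T
~P = ~T = F
~W = ~T = F
~P nor ~W = F nor F = T
((W <-> ~P) xor (P -> W)) nor (~P nor ~W) = T nor T = F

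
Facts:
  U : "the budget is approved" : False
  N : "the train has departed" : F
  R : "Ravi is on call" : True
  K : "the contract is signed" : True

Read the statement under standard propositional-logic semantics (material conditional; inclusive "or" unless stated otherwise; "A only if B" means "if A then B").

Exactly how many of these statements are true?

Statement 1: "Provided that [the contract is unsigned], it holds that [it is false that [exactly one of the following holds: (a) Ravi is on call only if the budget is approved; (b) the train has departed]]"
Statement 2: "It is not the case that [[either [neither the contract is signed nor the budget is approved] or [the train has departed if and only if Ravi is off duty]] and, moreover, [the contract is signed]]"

1

Statement 1: Parsed as ¬K → ¬((R → U) ⊕ N)

¬K = ¬T = F
R → U = T → F = F
(R → U) ⊕ N = F ⊕ F = F
¬((R → U) ⊕ N) = ¬F = T
¬K → ¬((R → U) ⊕ N) = F → T = T
Hence Statement 1 is true.

Statement 2: Parsed as ¬(((K ↓ U) ∨ (N ↔ ¬R)) ∧ K)

K ↓ U = T ↓ F = F
¬R = ¬T = F
N ↔ ¬R = F ↔ F = T
(K ↓ U) ∨ (N ↔ ¬R) = F ∨ T = T
((K ↓ U) ∨ (N ↔ ¬R)) ∧ K = T ∧ T = T
¬(((K ↓ U) ∨ (N ↔ ¬R)) ∧ K) = ¬T = F
Thus Statement 2 is false.

True statements: 1 (Statement 1).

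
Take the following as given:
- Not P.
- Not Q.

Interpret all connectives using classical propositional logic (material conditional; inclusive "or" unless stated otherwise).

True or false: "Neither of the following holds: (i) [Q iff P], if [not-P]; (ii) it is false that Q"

Parsed as (not P -> (Q iff P)) nor not Q

not P = not False = True
Q iff P = False iff False = True
not P -> (Q iff P) = True -> True = True
not Q = not False = True
(not P -> (Q iff P)) nor not Q = True nor True = False

False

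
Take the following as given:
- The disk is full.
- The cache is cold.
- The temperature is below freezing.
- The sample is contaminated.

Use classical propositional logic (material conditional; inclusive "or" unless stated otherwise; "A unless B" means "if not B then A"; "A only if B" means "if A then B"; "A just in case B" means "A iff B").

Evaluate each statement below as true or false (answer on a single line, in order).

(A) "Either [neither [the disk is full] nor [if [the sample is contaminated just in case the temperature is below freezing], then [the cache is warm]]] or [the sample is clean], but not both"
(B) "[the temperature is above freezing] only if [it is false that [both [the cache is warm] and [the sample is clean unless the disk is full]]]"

(A) false, (B) true

Let R = "the disk is full" (T), L = "the sample is contaminated" (T), Q = "the temperature is below freezing" (T), S = "the cache is warm" (F).

(A): This is (R nor ((L <-> Q) -> S)) xor ~L.

L <-> Q = T <-> T = T
(L <-> Q) -> S = T -> F = F
R nor ((L <-> Q) -> S) = T nor F = F
~L = ~T = F
(R nor ((L <-> Q) -> S)) xor ~L = F xor F = F
So (A) is false.

(B): Parsed as ~Q -> ~(S & (~L | R))

~Q = ~T = F
~L = ~T = F
~L | R = F | T = T
S & (~L | R) = F & T = F
~(S & (~L | R)) = ~F = T
~Q -> ~(S & (~L | R)) = F -> T = T
So (B) is true.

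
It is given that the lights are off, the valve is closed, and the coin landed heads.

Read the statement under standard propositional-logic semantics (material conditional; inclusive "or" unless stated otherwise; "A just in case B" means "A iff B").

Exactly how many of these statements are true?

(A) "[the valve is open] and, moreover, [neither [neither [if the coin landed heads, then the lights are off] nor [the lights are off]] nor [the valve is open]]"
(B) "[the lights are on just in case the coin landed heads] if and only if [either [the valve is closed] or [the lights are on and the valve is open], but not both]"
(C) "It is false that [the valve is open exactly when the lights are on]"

Let P = "the valve is open" (False), U = "the coin landed heads" (True), S = "the lights are on" (False).

(A): Formalization: P and (((U -> not S) nor not S) nor P)

not S = not False = True
U -> not S = True -> True = True
not S = not False = True
(U -> not S) nor not S = True nor True = False
((U -> not S) nor not S) nor P = False nor False = True
P and (((U -> not S) nor not S) nor P) = False and True = False
So (A) is false.

(B): This is (S iff U) iff (not P xor (S and P)).

S iff U = False iff True = False
not P = not False = True
S and P = False and False = False
not P xor (S and P) = True xor False = True
(S iff U) iff (not P xor (S and P)) = False iff True = False
So (B) is false.

(C): Parsed as not (P iff S)

P iff S = False iff False = True
not (P iff S) = not True = False
So (C) is false.

True statements: 0 (none).

0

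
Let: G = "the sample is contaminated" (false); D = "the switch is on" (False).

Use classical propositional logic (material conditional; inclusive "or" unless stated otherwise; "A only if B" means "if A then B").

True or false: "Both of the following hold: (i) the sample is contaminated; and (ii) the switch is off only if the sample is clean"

Formalization: G and (not D -> not G)

not D = not False = True
not G = not False = True
not D -> not G = True -> True = True
G and (not D -> not G) = False and True = False

False.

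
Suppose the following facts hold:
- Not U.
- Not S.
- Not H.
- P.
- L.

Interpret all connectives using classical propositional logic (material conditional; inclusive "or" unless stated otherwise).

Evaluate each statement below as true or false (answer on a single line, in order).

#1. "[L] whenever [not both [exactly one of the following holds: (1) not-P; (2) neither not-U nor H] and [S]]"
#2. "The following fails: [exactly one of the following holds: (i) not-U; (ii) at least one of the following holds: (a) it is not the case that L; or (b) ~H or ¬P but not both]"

#1: This is ((~P xor (~U nor H)) nand S) -> L.

~P = ~T = F
~U = ~F = T
~U nor H = T nor F = F
~P xor (~U nor H) = F xor F = F
(~P xor (~U nor H)) nand S = F nand F = T
((~P xor (~U nor H)) nand S) -> L = T -> T = T
Hence #1 is true.

#2: Formalization: ~(~U xor (~L | (~H xor ~P)))

~U = ~F = T
~L = ~T = F
~H = ~F = T
~P = ~T = F
~H xor ~P = T xor F = T
~L | (~H xor ~P) = F | T = T
~U xor (~L | (~H xor ~P)) = T xor T = F
~(~U xor (~L | (~H xor ~P))) = ~F = T
So #2 is true.

#1 True; #2 True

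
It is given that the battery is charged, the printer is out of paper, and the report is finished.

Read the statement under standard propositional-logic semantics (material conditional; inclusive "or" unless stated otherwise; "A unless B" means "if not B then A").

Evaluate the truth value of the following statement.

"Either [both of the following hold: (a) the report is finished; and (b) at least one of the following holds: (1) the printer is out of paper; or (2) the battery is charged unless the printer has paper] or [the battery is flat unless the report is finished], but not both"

Let M = "the report is finished" (T), G = "the printer has paper" (F), D = "the battery is charged" (T).
Parsed as (M & (~G | (D | G))) xor (~D | M)

~G = ~F = T
D | G = T | F = T
~G | (D | G) = T | T = T
M & (~G | (D | G)) = T & T = T
~D = ~T = F
~D | M = F | T = T
(M & (~G | (D | G))) xor (~D | M) = T xor T = F

false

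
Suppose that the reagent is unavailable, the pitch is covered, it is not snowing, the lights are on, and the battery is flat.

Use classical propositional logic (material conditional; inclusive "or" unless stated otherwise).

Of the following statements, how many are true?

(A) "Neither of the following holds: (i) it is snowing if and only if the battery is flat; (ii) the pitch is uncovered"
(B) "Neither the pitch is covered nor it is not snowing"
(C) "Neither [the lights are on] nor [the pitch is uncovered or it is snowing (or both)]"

1

Let R = "it is snowing" (False), U = "the battery is charged" (False), Q = "the pitch is covered" (True), S = "the lights are on" (True).

(A): Formalization: (R iff not U) nor not Q

not U = not False = True
R iff not U = False iff True = False
not Q = not True = False
(R iff not U) nor not Q = False nor False = True
So (A) is true.

(B): This is Q nor not R.

not R = not False = True
Q nor not R = True nor True = False
Hence (B) is false.

(C): Formalization: S nor (not Q or R)

not Q = not True = False
not Q or R = False or False = False
S nor (not Q or R) = True nor False = False
Thus (C) is false.

True statements: 1 ((A)).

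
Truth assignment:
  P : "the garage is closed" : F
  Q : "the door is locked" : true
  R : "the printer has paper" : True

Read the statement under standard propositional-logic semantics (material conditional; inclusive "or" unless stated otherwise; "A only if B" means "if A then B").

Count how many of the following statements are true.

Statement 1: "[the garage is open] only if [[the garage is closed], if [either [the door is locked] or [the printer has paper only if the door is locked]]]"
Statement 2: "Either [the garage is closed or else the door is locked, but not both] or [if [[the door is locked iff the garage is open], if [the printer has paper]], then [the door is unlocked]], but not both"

1

Statement 1: This is not P -> ((Q or (R -> Q)) -> P).

not P = not False = True
R -> Q = True -> True = True
Q or (R -> Q) = True or True = True
(Q or (R -> Q)) -> P = True -> False = False
not P -> ((Q or (R -> Q)) -> P) = True -> False = False
So Statement 1 is false.

Statement 2: Formalization: (P xor Q) xor ((R -> (Q iff not P)) -> not Q)

P xor Q = False xor True = True
not P = not False = True
Q iff not P = True iff True = True
R -> (Q iff not P) = True -> True = True
not Q = not True = False
(R -> (Q iff not P)) -> not Q = True -> False = False
(P xor Q) xor ((R -> (Q iff not P)) -> not Q) = True xor False = True
Hence Statement 2 is true.

1 of the 2 statements is true (Statement 2).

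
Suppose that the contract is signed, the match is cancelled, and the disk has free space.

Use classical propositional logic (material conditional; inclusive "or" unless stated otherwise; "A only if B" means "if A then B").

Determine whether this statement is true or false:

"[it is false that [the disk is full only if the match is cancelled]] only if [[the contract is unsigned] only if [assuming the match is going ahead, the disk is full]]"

Let D = "the disk is full" (False), W = "the match is cancelled" (True), K = "the contract is signed" (True).
Formalization: not (D -> W) -> (not K -> (not W -> D))

D -> W = False -> True = True
not (D -> W) = not True = False
not K = not True = False
not W = not True = False
not W -> D = False -> False = True
not K -> (not W -> D) = False -> True = True
not (D -> W) -> (not K -> (not W -> D)) = False -> True = True

True.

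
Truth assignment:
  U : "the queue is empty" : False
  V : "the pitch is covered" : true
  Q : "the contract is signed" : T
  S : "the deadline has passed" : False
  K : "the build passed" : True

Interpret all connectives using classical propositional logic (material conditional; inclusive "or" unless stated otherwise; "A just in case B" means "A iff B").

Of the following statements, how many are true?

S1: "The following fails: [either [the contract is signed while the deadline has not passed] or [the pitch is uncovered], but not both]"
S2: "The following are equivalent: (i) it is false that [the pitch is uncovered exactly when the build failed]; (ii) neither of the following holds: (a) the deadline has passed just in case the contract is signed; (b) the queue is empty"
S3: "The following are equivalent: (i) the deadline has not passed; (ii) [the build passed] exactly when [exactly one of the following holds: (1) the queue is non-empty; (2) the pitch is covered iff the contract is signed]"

S1: Formalization: ~((Q & ~S) xor ~V)

~S = ~F = T
Q & ~S = T & T = T
~V = ~T = F
(Q & ~S) xor ~V = T xor F = T
~((Q & ~S) xor ~V) = ~T = F
So S1 is false.

S2: In symbols: ~(~V <-> ~K) <-> ((S <-> Q) nor U)

~V = ~T = F
~K = ~T = F
~V <-> ~K = F <-> F = T
~(~V <-> ~K) = ~T = F
S <-> Q = F <-> T = F
(S <-> Q) nor U = F nor F = T
~(~V <-> ~K) <-> ((S <-> Q) nor U) = F <-> T = F
So S2 is false.

S3: Formalization: ~S <-> (K <-> (~U xor (V <-> Q)))

~S = ~F = T
~U = ~F = T
V <-> Q = T <-> T = T
~U xor (V <-> Q) = T xor T = F
K <-> (~U xor (V <-> Q)) = T <-> F = F
~S <-> (K <-> (~U xor (V <-> Q))) = T <-> F = F
So S3 is false.

True statements: 0 (none).

0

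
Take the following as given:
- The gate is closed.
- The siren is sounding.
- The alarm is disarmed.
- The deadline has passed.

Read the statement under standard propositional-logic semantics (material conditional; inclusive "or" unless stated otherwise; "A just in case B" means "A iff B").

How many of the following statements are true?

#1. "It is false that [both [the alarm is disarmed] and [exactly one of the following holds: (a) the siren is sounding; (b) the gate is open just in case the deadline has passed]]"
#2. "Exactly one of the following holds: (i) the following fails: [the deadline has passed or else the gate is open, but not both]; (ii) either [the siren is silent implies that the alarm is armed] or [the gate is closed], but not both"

Let S = "the alarm is armed" (F), Q = "the siren is sounding" (T), H = "the gate is open" (F), D = "the deadline has passed" (T).

#1: In symbols: ~(~S & (Q xor (H <-> D)))

~S = ~F = T
H <-> D = F <-> T = F
Q xor (H <-> D) = T xor F = T
~S & (Q xor (H <-> D)) = T & T = T
~(~S & (Q xor (H <-> D))) = ~T = F
Hence #1 is false.

#2: This is ~(D xor H) xor ((~Q -> S) xor ~H).

D xor H = T xor F = T
~(D xor H) = ~T = F
~Q = ~T = F
~Q -> S = F -> F = T
~H = ~F = T
(~Q -> S) xor ~H = T xor T = F
~(D xor H) xor ((~Q -> S) xor ~H) = F xor F = F
Hence #2 is false.

True statements: 0 (none).

0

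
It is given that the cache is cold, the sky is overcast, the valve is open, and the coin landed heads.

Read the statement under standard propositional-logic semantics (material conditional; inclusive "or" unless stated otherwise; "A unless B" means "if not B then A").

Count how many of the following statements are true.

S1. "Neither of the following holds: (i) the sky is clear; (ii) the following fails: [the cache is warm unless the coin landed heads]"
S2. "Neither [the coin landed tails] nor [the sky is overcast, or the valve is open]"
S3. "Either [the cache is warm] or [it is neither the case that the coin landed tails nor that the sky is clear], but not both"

2

Let Q = "the sky is overcast" (T), P = "the cache is warm" (F), S = "the coin landed heads" (T), R = "the valve is open" (T).

S1: In symbols: ¬Q ↓ ¬(P ∨ S)

¬Q = ¬T = F
P ∨ S = F ∨ T = T
¬(P ∨ S) = ¬T = F
¬Q ↓ ¬(P ∨ S) = F ↓ F = T
So S1 is true.

S2: Parsed as ¬S ↓ (Q ∨ R)

¬S = ¬T = F
Q ∨ R = T ∨ T = T
¬S ↓ (Q ∨ R) = F ↓ T = F
So S2 is false.

S3: Formalization: P ⊕ (¬S ↓ ¬Q)

¬S = ¬T = F
¬Q = ¬T = F
¬S ↓ ¬Q = F ↓ F = T
P ⊕ (¬S ↓ ¬Q) = F ⊕ T = T
So S3 is true.

True statements: 2 (S1, S3).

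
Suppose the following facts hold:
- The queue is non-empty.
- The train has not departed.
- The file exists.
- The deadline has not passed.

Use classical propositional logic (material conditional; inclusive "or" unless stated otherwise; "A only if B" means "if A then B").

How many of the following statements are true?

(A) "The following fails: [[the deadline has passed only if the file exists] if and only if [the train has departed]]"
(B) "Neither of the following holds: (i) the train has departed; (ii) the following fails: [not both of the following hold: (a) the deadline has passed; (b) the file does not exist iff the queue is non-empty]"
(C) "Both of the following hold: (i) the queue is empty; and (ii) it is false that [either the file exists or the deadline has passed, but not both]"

2

Let S = "the deadline has passed" (False), R = "the file exists" (True), Q = "the train has departed" (False), P = "the queue is empty" (False).

(A): Parsed as not ((S -> R) iff Q)

S -> R = False -> True = True
(S -> R) iff Q = True iff False = False
not ((S -> R) iff Q) = not False = True
So (A) is true.

(B): In symbols: Q nor not (S nand (not R iff not P))

not R = not True = False
not P = not False = True
not R iff not P = False iff True = False
S nand (not R iff not P) = False nand False = True
not (S nand (not R iff not P)) = not True = False
Q nor not (S nand (not R iff not P)) = False nor False = True
Thus (B) is true.

(C): In symbols: P and not (R xor S)

R xor S = True xor False = True
not (R xor S) = not True = False
P and not (R xor S) = False and False = False
So (C) is false.

2 of the 3 statements are true ((A), (B)).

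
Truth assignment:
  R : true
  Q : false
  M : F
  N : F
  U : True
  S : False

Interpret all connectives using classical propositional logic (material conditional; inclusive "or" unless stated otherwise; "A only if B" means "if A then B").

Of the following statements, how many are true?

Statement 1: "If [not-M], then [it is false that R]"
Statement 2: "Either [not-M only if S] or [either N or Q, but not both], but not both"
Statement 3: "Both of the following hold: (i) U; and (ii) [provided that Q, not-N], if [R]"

1

Statement 1: This is not M -> not R.

not M = not False = True
not R = not True = False
not M -> not R = True -> False = False
So Statement 1 is false.

Statement 2: In symbols: (not M -> S) xor (N xor Q)

not M = not False = True
not M -> S = True -> False = False
N xor Q = False xor False = False
(not M -> S) xor (N xor Q) = False xor False = False
Hence Statement 2 is false.

Statement 3: In symbols: U and (R -> (Q -> not N))

not N = not False = True
Q -> not N = False -> True = True
R -> (Q -> not N) = True -> True = True
U and (R -> (Q -> not N)) = True and True = True
Thus Statement 3 is true.

1 of the 3 statements is true (Statement 3).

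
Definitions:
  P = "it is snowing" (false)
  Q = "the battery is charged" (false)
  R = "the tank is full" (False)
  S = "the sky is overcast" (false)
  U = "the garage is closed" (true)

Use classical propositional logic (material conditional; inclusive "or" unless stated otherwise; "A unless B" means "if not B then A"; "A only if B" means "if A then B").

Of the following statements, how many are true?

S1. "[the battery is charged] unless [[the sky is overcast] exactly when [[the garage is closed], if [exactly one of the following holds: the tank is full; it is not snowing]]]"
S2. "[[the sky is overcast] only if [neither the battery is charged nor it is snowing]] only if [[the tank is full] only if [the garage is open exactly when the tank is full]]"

1

S1: Parsed as Q ∨ (S ↔ ((R ⊕ ¬P) → U))

¬P = ¬F = T
R ⊕ ¬P = F ⊕ T = T
(R ⊕ ¬P) → U = T → T = T
S ↔ ((R ⊕ ¬P) → U) = F ↔ T = F
Q ∨ (S ↔ ((R ⊕ ¬P) → U)) = F ∨ F = F
So S1 is false.

S2: This is (S → (Q ↓ P)) → (R → (¬U ↔ R)).

Q ↓ P = F ↓ F = T
S → (Q ↓ P) = F → T = T
¬U = ¬T = F
¬U ↔ R = F ↔ F = T
R → (¬U ↔ R) = F → T = T
(S → (Q ↓ P)) → (R → (¬U ↔ R)) = T → T = T
Hence S2 is true.

True statements: 1 (S2).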